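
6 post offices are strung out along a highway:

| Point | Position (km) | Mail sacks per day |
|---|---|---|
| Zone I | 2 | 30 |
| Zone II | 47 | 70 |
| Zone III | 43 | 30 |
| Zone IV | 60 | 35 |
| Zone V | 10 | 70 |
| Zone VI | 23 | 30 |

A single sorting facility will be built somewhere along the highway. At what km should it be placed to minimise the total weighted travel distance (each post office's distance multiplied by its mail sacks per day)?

x = 43

For a sum of weighted absolute distances on a line, the optimum is the weighted median (not the mean). Total weight W = 265; half-weight = 132.5.
Sort by position and accumulate weight:
  km 2 (Zone I, w=30) → cum 30
  km 10 (Zone V, w=70) → cum 100
  km 23 (Zone VI, w=30) → cum 130
  km 43 (Zone III, w=30) → cum 160  ≥ 132.5 → median here
  km 47 (Zone II, w=70) → cum 230
  km 60 (Zone IV, w=35) → cum 265
Optimal location: km 43.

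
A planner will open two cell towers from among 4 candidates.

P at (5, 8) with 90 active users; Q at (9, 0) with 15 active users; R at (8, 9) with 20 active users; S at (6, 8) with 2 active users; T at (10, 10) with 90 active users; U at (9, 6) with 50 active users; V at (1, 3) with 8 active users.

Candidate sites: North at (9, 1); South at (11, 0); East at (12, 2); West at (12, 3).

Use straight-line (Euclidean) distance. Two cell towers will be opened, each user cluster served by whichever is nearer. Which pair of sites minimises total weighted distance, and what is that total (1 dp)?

{North, West}, total 1833.4

Evaluate every pair (each demand assigned to the nearer of the two):
  {North, West}: total = 1833.4
  {South, West}: total = 1914.9
  {East, West}: total = 1943.5
  {North, East}: total = 1975.2
  {North, South}: total = 2048.0
  {South, East}: total = 2113.7
Best pair: {North, West} with total 1833.4.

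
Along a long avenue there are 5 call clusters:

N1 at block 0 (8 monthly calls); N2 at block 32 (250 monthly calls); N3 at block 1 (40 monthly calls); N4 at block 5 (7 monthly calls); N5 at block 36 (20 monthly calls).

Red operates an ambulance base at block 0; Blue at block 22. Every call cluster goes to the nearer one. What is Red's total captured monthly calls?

The indifferent point is the midpoint (0+22)/2 = 11; call clusters left of it (closer to Red at 0) go to Red, those right go to Blue.
  N1 at 0 (w=8) → Red
  N3 at 1 (w=40) → Red
  N4 at 5 (w=7) → Red
  N2 at 32 (w=250) → Blue
  N5 at 36 (w=20) → Blue
Red captures 55; Blue captures 270.

55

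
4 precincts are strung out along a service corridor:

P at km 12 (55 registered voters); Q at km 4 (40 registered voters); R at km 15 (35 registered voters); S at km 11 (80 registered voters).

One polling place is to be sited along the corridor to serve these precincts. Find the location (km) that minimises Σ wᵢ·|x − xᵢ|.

x = 11

For a sum of weighted absolute distances on a line, the optimum is the weighted median (not the mean). Total weight W = 210; half-weight = 105.
Sort by position and accumulate weight:
  km 4 (Q, w=40) → cum 40
  km 11 (S, w=80) → cum 120  ≥ 105 → median here
  km 12 (P, w=55) → cum 175
  km 15 (R, w=35) → cum 210
Optimal location: km 11.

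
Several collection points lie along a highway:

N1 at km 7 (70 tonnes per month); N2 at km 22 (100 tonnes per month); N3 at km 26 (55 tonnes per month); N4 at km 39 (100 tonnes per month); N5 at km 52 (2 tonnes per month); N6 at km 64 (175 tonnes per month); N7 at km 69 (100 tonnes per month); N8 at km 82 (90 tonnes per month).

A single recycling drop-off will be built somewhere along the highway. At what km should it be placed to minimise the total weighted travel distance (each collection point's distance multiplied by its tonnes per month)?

x = 64

For a sum of weighted absolute distances on a line, the optimum is the weighted median (not the mean). Total weight W = 692; half-weight = 346.
Sort by position and accumulate weight:
  km 7 (N1, w=70) → cum 70
  km 22 (N2, w=100) → cum 170
  km 26 (N3, w=55) → cum 225
  km 39 (N4, w=100) → cum 325
  km 52 (N5, w=2) → cum 327
  km 64 (N6, w=175) → cum 502  ≥ 346 → median here
  km 69 (N7, w=100) → cum 602
  km 82 (N8, w=90) → cum 692
Optimal location: km 64.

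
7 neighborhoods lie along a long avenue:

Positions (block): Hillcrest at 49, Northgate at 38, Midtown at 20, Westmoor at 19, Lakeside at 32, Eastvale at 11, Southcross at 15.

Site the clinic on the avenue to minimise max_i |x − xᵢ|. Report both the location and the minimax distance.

location 30, max distance 19

The 1-center on a line is the midpoint of the two extreme points: leftmost at 11, rightmost at 49.
Optimal location = (11 + 49)/2 = 30; maximum distance = (49 − 11)/2 = 19.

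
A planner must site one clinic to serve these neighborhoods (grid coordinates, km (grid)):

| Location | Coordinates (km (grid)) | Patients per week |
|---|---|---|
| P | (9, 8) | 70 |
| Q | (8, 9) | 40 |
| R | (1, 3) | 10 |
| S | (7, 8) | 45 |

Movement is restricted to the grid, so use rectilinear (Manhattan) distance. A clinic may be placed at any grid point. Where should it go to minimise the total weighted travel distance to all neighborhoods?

(8, 8)

Manhattan distance separates: Σwᵢ(|x−xᵢ|+|y−yᵢ|) = Σwᵢ|x−xᵢ| + Σwᵢ|y−yᵢ|, so x and y are optimised independently as 1-D weighted medians.
Total weight W = 165; half = 82.5.
x-coordinate, sorted with cumulative weight:
  x=1 (R, w=10) cum 10
  x=7 (S, w=45) cum 55
  x=8 (Q, w=40) cum 95  ← median
  x=9 (P, w=70) cum 165
⇒ x* = 8
y-coordinate, sorted with cumulative weight:
  y=3 (R, w=10) cum 10
  y=8 (P, w=70) cum 80
  y=8 (S, w=45) cum 125  ← median
  y=9 (Q, w=40) cum 165
⇒ y* = 8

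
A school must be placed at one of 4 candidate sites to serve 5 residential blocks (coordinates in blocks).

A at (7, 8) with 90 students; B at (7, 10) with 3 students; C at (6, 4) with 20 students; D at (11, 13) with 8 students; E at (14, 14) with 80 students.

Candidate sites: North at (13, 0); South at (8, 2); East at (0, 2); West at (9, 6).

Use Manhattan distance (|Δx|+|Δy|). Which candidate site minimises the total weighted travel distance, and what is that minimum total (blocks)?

Total weighted distance at each candidate:
  North (13, 0): total = 2848
  South (8, 2): total = 2289
  East (0, 2): total = 3631
  West (9, 6): total = 1590
Minimum is at West with total 1590 blocks.

West, total 1590 blocks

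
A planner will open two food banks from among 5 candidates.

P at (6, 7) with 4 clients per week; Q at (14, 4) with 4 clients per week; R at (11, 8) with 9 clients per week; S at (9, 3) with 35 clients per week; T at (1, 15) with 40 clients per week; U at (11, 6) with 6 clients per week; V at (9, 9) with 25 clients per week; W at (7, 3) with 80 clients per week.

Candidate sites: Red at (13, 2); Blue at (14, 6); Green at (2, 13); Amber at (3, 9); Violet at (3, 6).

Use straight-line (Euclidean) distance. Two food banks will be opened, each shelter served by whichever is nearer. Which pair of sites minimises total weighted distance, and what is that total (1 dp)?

Evaluate every pair (each demand assigned to the nearer of the two):
  {Red, Green}: total = 1043.5
  {Green, Violet}: total = 1071.5
  {Blue, Green}: total = 1135.9
  {Red, Amber}: total = 1141.0
  {Red, Violet}: total = 1186.1
  {Blue, Violet}: total = 1189.7
  {Amber, Violet}: total = 1215.7
  {Blue, Amber}: total = 1252.6
  {Green, Amber}: total = 1299.9
  {Red, Blue}: total = 1499.9
Best pair: {Red, Green} with total 1043.5.

{Red, Green}, total 1043.5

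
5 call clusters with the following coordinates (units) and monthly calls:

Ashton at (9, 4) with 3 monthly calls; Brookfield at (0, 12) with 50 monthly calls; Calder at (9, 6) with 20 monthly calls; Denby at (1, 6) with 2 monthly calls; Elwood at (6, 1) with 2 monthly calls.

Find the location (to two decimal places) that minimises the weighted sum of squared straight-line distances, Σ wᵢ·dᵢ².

The minimiser of Σwᵢ‖p−pᵢ‖² is the weighted centroid p* = (Σwᵢpᵢ)/(Σwᵢ).
Σwᵢ = 77.
Σwᵢxᵢ = 3·9 + 50·0 + 20·9 + 2·1 + 2·6 = 221.
Σwᵢyᵢ = 3·4 + 50·12 + 20·6 + 2·6 + 2·1 = 746.
x* = 221/77 = 2.87, y* = 746/77 = 9.69.

(2.87, 9.69)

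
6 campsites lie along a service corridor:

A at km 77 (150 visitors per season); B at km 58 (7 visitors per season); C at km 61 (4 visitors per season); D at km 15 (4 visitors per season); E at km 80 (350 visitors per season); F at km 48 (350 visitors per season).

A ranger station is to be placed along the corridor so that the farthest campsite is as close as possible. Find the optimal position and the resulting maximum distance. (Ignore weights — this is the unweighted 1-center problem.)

The 1-center on a line is the midpoint of the two extreme points: leftmost at 15, rightmost at 80.
Optimal location = (15 + 80)/2 = 47.5; maximum distance = (80 − 15)/2 = 32.5.

location 47.5, max distance 32.5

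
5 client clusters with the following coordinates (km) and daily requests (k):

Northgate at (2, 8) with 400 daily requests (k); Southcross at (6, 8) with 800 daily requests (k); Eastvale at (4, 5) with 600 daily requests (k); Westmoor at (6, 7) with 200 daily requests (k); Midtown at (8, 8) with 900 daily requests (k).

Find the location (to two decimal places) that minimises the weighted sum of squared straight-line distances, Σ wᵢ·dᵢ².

(5.66, 7.31)

The minimiser of Σwᵢ‖p−pᵢ‖² is the weighted centroid p* = (Σwᵢpᵢ)/(Σwᵢ).
Σwᵢ = 2900.
Σwᵢxᵢ = 400·2 + 800·6 + 600·4 + 200·6 + 900·8 = 16400.
Σwᵢyᵢ = 400·8 + 800·8 + 600·5 + 200·7 + 900·8 = 21200.
x* = 16400/2900 = 5.66, y* = 21200/2900 = 7.31.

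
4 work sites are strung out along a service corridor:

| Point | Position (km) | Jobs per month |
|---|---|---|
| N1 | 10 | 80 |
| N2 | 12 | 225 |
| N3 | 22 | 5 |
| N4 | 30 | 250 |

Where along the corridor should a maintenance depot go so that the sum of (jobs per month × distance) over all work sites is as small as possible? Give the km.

For a sum of weighted absolute distances on a line, the optimum is the weighted median (not the mean). Total weight W = 560; half-weight = 280.
Sort by position and accumulate weight:
  km 10 (N1, w=80) → cum 80
  km 12 (N2, w=225) → cum 305  ≥ 280 → median here
  km 22 (N3, w=5) → cum 310
  km 30 (N4, w=250) → cum 560
Optimal location: km 12.

x = 12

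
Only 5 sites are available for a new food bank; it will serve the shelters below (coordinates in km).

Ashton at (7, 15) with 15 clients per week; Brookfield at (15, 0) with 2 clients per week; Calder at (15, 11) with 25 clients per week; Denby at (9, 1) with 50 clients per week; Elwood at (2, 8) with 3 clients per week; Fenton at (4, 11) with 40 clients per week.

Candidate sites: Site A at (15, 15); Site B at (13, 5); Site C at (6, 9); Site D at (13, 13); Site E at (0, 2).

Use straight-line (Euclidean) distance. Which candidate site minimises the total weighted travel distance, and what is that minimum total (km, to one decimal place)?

Total weighted distance at each candidate:
  Site A (15, 15): total = 1524.1
  Site B (13, 5): total = 1093.5
  Site C (6, 9): total = 899.9
  Site D (13, 13): total = 1229.4
  Site E (0, 2): total = 1554.8
Minimum is at Site C with total 899.9 km.

Site C, total 899.9 km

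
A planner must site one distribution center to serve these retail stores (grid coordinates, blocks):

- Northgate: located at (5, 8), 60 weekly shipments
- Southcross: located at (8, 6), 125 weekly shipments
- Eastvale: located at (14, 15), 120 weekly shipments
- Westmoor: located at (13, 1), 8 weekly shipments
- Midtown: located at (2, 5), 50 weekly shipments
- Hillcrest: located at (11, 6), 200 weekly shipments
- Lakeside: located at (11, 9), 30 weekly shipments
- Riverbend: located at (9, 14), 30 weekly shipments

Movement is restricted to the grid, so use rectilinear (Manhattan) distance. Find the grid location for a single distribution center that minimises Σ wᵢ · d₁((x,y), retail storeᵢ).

Manhattan distance separates: Σwᵢ(|x−xᵢ|+|y−yᵢ|) = Σwᵢ|x−xᵢ| + Σwᵢ|y−yᵢ|, so x and y are optimised independently as 1-D weighted medians.
Total weight W = 623; half = 311.5.
x-coordinate, sorted with cumulative weight:
  x=2 (Midtown, w=50) cum 50
  x=5 (Northgate, w=60) cum 110
  x=8 (Southcross, w=125) cum 235
  x=9 (Riverbend, w=30) cum 265
  x=11 (Hillcrest, w=200) cum 465  ← median
  x=11 (Lakeside, w=30) cum 495
  x=13 (Westmoor, w=8) cum 503
  x=14 (Eastvale, w=120) cum 623
⇒ x* = 11
y-coordinate, sorted with cumulative weight:
  y=1 (Westmoor, w=8) cum 8
  y=5 (Midtown, w=50) cum 58
  y=6 (Southcross, w=125) cum 183
  y=6 (Hillcrest, w=200) cum 383  ← median
  y=8 (Northgate, w=60) cum 443
  y=9 (Lakeside, w=30) cum 473
  y=14 (Riverbend, w=30) cum 503
  y=15 (Eastvale, w=120) cum 623
⇒ y* = 6

(11, 6)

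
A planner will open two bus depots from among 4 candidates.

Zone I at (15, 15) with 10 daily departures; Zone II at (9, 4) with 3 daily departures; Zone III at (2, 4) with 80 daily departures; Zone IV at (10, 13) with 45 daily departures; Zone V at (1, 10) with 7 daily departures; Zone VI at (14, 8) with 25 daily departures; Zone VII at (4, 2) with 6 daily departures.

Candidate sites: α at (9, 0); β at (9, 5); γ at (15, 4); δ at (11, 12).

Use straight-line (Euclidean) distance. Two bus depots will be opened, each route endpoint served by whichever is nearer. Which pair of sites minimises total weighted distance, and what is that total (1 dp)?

Evaluate every pair (each demand assigned to the nearer of the two):
  {β, δ}: total = 908.3
  {α, δ}: total = 999.3
  {β, γ}: total = 1245.6
  {α, β}: total = 1292.2
  {γ, δ}: total = 1336.5
  {α, γ}: total = 1455.3
Best pair: {β, δ} with total 908.3.

{β, δ}, total 908.3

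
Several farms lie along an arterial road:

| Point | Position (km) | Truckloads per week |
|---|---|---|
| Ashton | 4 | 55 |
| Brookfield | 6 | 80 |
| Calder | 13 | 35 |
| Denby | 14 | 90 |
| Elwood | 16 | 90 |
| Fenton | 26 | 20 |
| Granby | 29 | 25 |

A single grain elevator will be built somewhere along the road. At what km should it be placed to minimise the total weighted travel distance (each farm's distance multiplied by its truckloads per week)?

For a sum of weighted absolute distances on a line, the optimum is the weighted median (not the mean). Total weight W = 395; half-weight = 197.5.
Sort by position and accumulate weight:
  km 4 (Ashton, w=55) → cum 55
  km 6 (Brookfield, w=80) → cum 135
  km 13 (Calder, w=35) → cum 170
  km 14 (Denby, w=90) → cum 260  ≥ 197.5 → median here
  km 16 (Elwood, w=90) → cum 350
  km 26 (Fenton, w=20) → cum 370
  km 29 (Granby, w=25) → cum 395
Optimal location: km 14.

x = 14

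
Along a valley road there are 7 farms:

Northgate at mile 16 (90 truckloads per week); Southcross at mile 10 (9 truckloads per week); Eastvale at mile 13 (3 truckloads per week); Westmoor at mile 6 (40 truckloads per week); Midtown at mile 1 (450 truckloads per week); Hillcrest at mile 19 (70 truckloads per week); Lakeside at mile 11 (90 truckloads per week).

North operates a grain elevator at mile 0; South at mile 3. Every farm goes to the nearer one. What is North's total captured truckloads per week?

The indifferent point is the midpoint (0+3)/2 = 1.5; farms left of it (closer to North at 0) go to North, those right go to South.
  Midtown at 1 (w=450) → North
  Westmoor at 6 (w=40) → South
  Southcross at 10 (w=9) → South
  Lakeside at 11 (w=90) → South
  Eastvale at 13 (w=3) → South
  Northgate at 16 (w=90) → South
  Hillcrest at 19 (w=70) → South
North captures 450; South captures 302.

450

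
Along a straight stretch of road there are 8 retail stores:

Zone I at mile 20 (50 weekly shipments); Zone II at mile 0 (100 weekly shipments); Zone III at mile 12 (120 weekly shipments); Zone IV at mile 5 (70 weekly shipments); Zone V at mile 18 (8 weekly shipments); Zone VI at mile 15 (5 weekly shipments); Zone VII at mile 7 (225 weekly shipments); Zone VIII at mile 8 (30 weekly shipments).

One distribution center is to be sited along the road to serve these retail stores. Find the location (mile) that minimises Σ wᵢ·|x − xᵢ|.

x = 7

For a sum of weighted absolute distances on a line, the optimum is the weighted median (not the mean). Total weight W = 608; half-weight = 304.
Sort by position and accumulate weight:
  mile 0 (Zone II, w=100) → cum 100
  mile 5 (Zone IV, w=70) → cum 170
  mile 7 (Zone VII, w=225) → cum 395  ≥ 304 → median here
  mile 8 (Zone VIII, w=30) → cum 425
  mile 12 (Zone III, w=120) → cum 545
  mile 15 (Zone VI, w=5) → cum 550
  mile 18 (Zone V, w=8) → cum 558
  mile 20 (Zone I, w=50) → cum 608
Optimal location: mile 7.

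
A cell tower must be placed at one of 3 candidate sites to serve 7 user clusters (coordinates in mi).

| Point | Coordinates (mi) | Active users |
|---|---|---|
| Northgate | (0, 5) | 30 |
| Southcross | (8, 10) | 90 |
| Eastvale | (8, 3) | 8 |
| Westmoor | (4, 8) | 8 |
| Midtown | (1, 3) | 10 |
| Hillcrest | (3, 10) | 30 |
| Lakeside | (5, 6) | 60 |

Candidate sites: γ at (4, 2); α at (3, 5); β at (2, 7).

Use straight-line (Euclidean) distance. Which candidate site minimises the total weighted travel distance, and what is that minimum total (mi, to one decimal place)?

Total weighted distance at each candidate:
  γ (4, 2): total = 1556.8
  α (3, 5): total = 1107.2
  β (2, 7): total = 1090.0
Minimum is at β with total 1090.0 mi.

β, total 1090.0 mi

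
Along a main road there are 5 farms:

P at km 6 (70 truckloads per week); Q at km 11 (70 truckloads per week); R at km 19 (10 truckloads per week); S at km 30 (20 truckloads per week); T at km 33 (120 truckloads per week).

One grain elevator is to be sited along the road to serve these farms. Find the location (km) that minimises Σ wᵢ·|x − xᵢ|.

x = 19

For a sum of weighted absolute distances on a line, the optimum is the weighted median (not the mean). Total weight W = 290; half-weight = 145.
Sort by position and accumulate weight:
  km 6 (P, w=70) → cum 70
  km 11 (Q, w=70) → cum 140
  km 19 (R, w=10) → cum 150  ≥ 145 → median here
  km 30 (S, w=20) → cum 170
  km 33 (T, w=120) → cum 290
Optimal location: km 19.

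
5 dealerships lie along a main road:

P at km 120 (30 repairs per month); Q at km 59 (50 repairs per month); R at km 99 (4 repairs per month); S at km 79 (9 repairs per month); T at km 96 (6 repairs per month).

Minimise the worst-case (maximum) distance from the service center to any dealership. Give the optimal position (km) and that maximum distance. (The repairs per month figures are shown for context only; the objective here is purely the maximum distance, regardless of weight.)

location 89.5, max distance 30.5

The 1-center on a line is the midpoint of the two extreme points: leftmost at 59, rightmost at 120.
Optimal location = (59 + 120)/2 = 89.5; maximum distance = (120 − 59)/2 = 30.5.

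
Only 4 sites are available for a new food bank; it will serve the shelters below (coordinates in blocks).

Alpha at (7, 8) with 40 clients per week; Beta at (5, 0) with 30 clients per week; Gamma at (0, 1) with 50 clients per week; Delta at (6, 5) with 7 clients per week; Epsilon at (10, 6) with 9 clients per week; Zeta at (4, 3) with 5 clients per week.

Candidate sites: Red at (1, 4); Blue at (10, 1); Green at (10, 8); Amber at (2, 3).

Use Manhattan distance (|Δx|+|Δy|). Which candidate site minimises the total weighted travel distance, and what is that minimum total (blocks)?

Total weighted distance at each candidate:
  Red (1, 4): total = 1001
  Blue (10, 1): total = 1221
  Green (10, 8): total = 1482
  Amber (2, 3): total = 931
Minimum is at Amber with total 931 blocks.

Amber, total 931 blocks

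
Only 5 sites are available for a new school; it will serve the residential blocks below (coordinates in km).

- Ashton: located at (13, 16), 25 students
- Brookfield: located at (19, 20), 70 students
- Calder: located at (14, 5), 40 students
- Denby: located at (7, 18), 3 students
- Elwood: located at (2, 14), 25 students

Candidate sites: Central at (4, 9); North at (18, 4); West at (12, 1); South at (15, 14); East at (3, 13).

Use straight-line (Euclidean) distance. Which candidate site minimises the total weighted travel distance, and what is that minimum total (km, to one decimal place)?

Total weighted distance at each candidate:
  Central (4, 9): total = 2181.0
  North (18, 4): total = 2137.2
  West (12, 1): total = 2435.3
  South (15, 14): total = 1289.5
  East (3, 13): total = 2082.1
Minimum is at South with total 1289.5 km.

South, total 1289.5 km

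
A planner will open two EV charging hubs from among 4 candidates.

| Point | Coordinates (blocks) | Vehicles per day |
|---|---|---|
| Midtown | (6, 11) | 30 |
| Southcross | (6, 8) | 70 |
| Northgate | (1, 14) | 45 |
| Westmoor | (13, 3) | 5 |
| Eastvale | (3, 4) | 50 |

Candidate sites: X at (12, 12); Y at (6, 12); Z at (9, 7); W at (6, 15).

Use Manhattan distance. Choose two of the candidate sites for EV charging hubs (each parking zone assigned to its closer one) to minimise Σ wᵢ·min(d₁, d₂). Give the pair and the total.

Evaluate every pair (each demand assigned to the nearer of the two):
  {Y, Z}: total = 1115
  {Z, W}: total = 1160
  {Y, W}: total = 1210
  {X, Y}: total = 1225
  {X, Z}: total = 1565
  {X, W}: total = 1630
Best pair: {Y, Z} with total 1115.

{Y, Z}, total 1115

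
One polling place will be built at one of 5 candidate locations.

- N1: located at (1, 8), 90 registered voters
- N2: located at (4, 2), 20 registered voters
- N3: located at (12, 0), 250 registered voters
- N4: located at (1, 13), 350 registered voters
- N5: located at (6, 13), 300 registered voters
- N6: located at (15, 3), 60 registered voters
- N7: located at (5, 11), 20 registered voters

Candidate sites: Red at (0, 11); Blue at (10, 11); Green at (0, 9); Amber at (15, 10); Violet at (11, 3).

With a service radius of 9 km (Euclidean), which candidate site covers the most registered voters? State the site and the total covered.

Green, covering 780

Coverage radius r = 9 km; a point is covered iff (Δx)²+(Δy)² ≤ 9² = 81.
  Red (0, 11): covers {N1, N4, N5, N7} → 760
  Blue (10, 11): covers {N5, N7} → 320
  Green (0, 9): covers {N1, N2, N4, N5, N7} → 780
  Amber (15, 10): covers {N6} → 60
  Violet (11, 3): covers {N2, N3, N6} → 330
Maximum coverage at Green: 780 registered voters.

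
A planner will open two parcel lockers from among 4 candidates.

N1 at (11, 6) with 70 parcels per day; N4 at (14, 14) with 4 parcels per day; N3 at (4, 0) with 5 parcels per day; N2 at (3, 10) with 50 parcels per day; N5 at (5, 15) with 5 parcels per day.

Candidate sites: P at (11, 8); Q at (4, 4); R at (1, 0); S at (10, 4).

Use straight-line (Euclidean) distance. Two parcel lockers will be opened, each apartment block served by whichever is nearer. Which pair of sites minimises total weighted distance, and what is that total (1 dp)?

{P, Q}, total 537.1

Evaluate every pair (each demand assigned to the nearer of the two):
  {P, Q}: total = 537.1
  {Q, S}: total = 579.0
  {P, R}: total = 640.2
  {P, S}: total = 661.3
  {R, S}: total = 736.0
  {Q, R}: total = 940.5
Best pair: {P, Q} with total 537.1.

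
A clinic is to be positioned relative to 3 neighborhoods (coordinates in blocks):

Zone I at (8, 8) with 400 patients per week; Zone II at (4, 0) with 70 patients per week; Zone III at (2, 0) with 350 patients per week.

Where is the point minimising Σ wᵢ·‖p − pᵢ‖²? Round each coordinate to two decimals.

(5.10, 3.90)

The minimiser of Σwᵢ‖p−pᵢ‖² is the weighted centroid p* = (Σwᵢpᵢ)/(Σwᵢ).
Σwᵢ = 820.
Σwᵢxᵢ = 400·8 + 70·4 + 350·2 = 4180.
Σwᵢyᵢ = 400·8 + 70·0 + 350·0 = 3200.
x* = 4180/820 = 5.10, y* = 3200/820 = 3.90.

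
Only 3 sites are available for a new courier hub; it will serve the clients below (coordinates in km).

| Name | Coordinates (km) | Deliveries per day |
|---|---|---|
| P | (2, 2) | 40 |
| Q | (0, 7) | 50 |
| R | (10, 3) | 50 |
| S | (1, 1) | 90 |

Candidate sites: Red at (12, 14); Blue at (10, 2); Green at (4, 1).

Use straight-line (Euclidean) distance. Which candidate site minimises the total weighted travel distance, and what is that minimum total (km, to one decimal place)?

Total weighted distance at each candidate:
  Red (12, 14): total = 3411.1
  Blue (10, 2): total = 1744.0
  Green (4, 1): total = 1036.2
Minimum is at Green with total 1036.2 km.

Green, total 1036.2 km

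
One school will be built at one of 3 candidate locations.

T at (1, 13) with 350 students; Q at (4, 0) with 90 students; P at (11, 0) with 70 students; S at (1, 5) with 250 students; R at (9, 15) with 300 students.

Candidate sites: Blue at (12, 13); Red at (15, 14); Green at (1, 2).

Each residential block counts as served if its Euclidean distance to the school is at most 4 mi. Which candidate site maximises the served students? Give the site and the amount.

Coverage radius r = 4 mi; a point is covered iff (Δx)²+(Δy)² ≤ 4² = 16.
  Blue (12, 13): covers {R} → 300
  Red (15, 14): covers {none} → 0
  Green (1, 2): covers {Q, S} → 340
Maximum coverage at Green: 340 students.

Green, covering 340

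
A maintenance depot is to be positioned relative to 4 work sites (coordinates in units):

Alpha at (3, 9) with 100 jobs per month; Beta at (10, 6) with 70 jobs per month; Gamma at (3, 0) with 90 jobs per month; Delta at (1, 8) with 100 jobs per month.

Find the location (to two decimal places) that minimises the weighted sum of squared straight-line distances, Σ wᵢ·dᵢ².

The minimiser of Σwᵢ‖p−pᵢ‖² is the weighted centroid p* = (Σwᵢpᵢ)/(Σwᵢ).
Σwᵢ = 360.
Σwᵢxᵢ = 100·3 + 70·10 + 90·3 + 100·1 = 1370.
Σwᵢyᵢ = 100·9 + 70·6 + 90·0 + 100·8 = 2120.
x* = 1370/360 = 3.81, y* = 2120/360 = 5.89.

(3.81, 5.89)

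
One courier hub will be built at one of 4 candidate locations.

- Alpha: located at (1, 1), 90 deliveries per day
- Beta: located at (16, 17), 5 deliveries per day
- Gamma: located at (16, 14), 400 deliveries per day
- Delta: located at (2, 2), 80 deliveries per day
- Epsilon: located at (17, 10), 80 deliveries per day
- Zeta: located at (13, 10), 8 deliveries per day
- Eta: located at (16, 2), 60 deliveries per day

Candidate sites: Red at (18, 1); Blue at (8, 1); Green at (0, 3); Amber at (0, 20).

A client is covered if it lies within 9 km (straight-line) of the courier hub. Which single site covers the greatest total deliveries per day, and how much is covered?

Blue, covering 230

Coverage radius r = 9 km; a point is covered iff (Δx)²+(Δy)² ≤ 9² = 81.
  Red (18, 1): covers {Eta} → 60
  Blue (8, 1): covers {Alpha, Delta, Eta} → 230
  Green (0, 3): covers {Alpha, Delta} → 170
  Amber (0, 20): covers {none} → 0
Maximum coverage at Blue: 230 deliveries per day.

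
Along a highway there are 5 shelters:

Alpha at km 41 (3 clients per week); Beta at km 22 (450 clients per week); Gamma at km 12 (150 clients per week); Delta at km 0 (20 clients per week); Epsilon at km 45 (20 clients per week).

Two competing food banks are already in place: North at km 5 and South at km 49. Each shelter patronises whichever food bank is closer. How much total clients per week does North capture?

620

The indifferent point is the midpoint (5+49)/2 = 27; shelters left of it (closer to North at 5) go to North, those right go to South.
  Delta at 0 (w=20) → North
  Gamma at 12 (w=150) → North
  Beta at 22 (w=450) → North
  Alpha at 41 (w=3) → South
  Epsilon at 45 (w=20) → South
North captures 620; South captures 23.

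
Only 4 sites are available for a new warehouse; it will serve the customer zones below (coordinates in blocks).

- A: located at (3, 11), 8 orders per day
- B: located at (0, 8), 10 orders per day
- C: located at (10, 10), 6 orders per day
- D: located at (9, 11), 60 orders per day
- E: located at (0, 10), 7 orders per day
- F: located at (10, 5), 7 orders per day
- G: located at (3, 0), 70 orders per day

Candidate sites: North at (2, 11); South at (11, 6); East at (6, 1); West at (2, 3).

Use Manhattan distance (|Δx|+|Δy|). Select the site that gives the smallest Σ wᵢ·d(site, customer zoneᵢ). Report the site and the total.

Total weighted distance at each candidate:
  North (2, 11): total = 1491
  South (11, 6): total = 1783
  East (6, 1): total = 1533
  West (2, 3): total = 1545
Minimum is at North with total 1491 blocks.

North, total 1491 blocks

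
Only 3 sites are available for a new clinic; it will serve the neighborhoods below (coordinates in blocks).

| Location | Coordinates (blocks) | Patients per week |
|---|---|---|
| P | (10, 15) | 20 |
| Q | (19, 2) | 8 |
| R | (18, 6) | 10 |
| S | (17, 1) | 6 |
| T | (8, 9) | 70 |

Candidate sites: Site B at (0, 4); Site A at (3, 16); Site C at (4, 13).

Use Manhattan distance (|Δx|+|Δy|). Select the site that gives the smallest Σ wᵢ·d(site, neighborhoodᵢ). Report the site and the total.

Total weighted distance at each candidate:
  Site B (0, 4): total = 1818
  Site A (3, 16): total = 1664
  Site C (4, 13): total = 1288
Minimum is at Site C with total 1288 blocks.

Site C, total 1288 blocks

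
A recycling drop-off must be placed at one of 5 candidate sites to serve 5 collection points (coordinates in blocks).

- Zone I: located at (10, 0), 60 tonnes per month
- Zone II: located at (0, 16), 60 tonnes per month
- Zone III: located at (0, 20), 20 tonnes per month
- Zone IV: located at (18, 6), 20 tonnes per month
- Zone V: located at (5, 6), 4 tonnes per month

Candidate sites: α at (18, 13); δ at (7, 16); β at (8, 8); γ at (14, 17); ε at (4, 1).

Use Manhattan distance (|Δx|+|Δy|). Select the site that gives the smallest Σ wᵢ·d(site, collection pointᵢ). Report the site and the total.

Total weighted distance at each candidate:
  α (18, 13): total = 3240
  δ (7, 16): total = 2248
  β (8, 8): total = 2220
  γ (14, 17): total = 2880
  ε (4, 1): total = 2424
Minimum is at β with total 2220 blocks.

β, total 2220 blocks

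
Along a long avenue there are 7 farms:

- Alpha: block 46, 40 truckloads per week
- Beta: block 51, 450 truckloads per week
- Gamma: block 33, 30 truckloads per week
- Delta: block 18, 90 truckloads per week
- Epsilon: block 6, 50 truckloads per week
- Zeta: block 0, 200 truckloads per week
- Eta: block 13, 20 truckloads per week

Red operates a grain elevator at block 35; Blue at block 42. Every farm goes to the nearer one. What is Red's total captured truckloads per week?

390

The indifferent point is the midpoint (35+42)/2 = 38.5; farms left of it (closer to Red at 35) go to Red, those right go to Blue.
  Zeta at 0 (w=200) → Red
  Epsilon at 6 (w=50) → Red
  Eta at 13 (w=20) → Red
  Delta at 18 (w=90) → Red
  Gamma at 33 (w=30) → Red
  Alpha at 46 (w=40) → Blue
  Beta at 51 (w=450) → Blue
Red captures 390; Blue captures 490.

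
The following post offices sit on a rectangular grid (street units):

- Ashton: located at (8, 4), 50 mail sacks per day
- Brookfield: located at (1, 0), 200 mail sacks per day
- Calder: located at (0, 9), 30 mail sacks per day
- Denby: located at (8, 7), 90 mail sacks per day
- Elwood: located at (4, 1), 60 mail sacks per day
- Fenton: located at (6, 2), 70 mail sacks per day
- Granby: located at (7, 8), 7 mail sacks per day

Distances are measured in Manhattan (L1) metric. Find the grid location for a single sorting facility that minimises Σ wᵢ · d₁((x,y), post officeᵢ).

Manhattan distance separates: Σwᵢ(|x−xᵢ|+|y−yᵢ|) = Σwᵢ|x−xᵢ| + Σwᵢ|y−yᵢ|, so x and y are optimised independently as 1-D weighted medians.
Total weight W = 507; half = 253.5.
x-coordinate, sorted with cumulative weight:
  x=0 (Calder, w=30) cum 30
  x=1 (Brookfield, w=200) cum 230
  x=4 (Elwood, w=60) cum 290  ← median
  x=6 (Fenton, w=70) cum 360
  x=7 (Granby, w=7) cum 367
  x=8 (Ashton, w=50) cum 417
  x=8 (Denby, w=90) cum 507
⇒ x* = 4
y-coordinate, sorted with cumulative weight:
  y=0 (Brookfield, w=200) cum 200
  y=1 (Elwood, w=60) cum 260  ← median
  y=2 (Fenton, w=70) cum 330
  y=4 (Ashton, w=50) cum 380
  y=7 (Denby, w=90) cum 470
  y=8 (Granby, w=7) cum 477
  y=9 (Calder, w=30) cum 507
⇒ y* = 1

(4, 1)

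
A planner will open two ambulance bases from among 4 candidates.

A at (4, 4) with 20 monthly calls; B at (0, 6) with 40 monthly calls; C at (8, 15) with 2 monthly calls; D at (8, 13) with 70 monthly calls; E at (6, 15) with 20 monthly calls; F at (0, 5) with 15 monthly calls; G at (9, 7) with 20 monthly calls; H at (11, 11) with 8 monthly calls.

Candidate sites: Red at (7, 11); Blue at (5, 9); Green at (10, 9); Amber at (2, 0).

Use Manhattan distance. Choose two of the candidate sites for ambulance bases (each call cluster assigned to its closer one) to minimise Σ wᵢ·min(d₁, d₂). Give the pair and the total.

Evaluate every pair (each demand assigned to the nearer of the two):
  {Red, Amber}: total = 1017
  {Red, Blue}: total = 1047
  {Blue, Green}: total = 1235
  {Green, Amber}: total = 1265
  {Red, Green}: total = 1279
  {Blue, Amber}: total = 1377
Best pair: {Red, Amber} with total 1017.

{Red, Amber}, total 1017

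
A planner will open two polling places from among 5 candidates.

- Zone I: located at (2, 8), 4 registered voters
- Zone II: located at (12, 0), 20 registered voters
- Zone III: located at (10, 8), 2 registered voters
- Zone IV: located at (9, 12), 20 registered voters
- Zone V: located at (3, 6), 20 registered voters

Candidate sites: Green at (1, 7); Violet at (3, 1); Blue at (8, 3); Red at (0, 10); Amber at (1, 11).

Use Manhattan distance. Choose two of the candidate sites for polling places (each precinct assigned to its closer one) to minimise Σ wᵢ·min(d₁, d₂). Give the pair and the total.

Evaluate every pair (each demand assigned to the nearer of the two):
  {Green, Blue}: total = 422
  {Violet, Blue}: total = 486
  {Blue, Amber}: total = 490
  {Blue, Red}: total = 510
  {Violet, Amber}: total = 520
  {Green, Violet}: total = 548
  {Violet, Red}: total = 560
  {Green, Amber}: total = 628
  {Green, Red}: total = 668
  {Red, Amber}: total = 800
Best pair: {Green, Blue} with total 422.

{Green, Blue}, total 422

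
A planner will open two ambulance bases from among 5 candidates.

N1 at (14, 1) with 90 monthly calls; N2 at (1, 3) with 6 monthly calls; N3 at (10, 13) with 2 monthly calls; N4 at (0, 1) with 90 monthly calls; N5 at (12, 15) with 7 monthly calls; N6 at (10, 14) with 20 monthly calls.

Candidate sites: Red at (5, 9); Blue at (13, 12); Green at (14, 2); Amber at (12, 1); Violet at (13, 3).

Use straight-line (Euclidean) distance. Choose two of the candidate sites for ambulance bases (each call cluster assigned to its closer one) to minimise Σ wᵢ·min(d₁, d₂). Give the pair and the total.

Evaluate every pair (each demand assigned to the nearer of the two):
  {Red, Green}: total = 1201.1
  {Red, Amber}: total = 1291.1
  {Red, Violet}: total = 1312.3
  {Blue, Amber}: total = 1427.7
  {Blue, Green}: total = 1532.0
  {Blue, Violet}: total = 1557.6
  {Green, Amber}: total = 1605.5
  {Amber, Violet}: total = 1660.3
  {Green, Violet}: total = 1679.0
  {Red, Blue}: total = 1987.0
Best pair: {Red, Green} with total 1201.1.

{Red, Green}, total 1201.1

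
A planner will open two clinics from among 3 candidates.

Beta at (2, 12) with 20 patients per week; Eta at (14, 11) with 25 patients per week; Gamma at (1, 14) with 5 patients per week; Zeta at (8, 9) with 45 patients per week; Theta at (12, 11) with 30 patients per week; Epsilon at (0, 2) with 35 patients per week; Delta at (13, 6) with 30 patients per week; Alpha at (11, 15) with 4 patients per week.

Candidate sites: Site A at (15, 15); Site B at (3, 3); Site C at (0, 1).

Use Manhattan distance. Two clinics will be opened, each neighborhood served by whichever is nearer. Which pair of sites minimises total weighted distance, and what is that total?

Evaluate every pair (each demand assigned to the nearer of the two):
  {Site A, Site B}: total = 1581
  {Site A, Site C}: total = 1631
  {Site B, Site C}: total = 2250
Best pair: {Site A, Site B} with total 1581.

{Site A, Site B}, total 1581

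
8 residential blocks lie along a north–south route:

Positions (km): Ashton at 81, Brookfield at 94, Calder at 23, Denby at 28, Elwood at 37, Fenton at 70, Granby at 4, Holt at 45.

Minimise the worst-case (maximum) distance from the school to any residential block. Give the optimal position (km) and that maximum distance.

location 49, max distance 45

The 1-center on a line is the midpoint of the two extreme points: leftmost at 4, rightmost at 94.
Optimal location = (4 + 94)/2 = 49; maximum distance = (94 − 4)/2 = 45.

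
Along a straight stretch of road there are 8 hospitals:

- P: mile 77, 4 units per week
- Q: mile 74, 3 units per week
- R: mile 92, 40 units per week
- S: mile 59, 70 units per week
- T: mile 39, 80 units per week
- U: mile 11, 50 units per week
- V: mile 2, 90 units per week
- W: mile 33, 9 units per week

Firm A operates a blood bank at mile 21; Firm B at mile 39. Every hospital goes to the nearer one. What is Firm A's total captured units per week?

The indifferent point is the midpoint (21+39)/2 = 30; hospitals left of it (closer to Firm A at 21) go to Firm A, those right go to Firm B.
  V at 2 (w=90) → Firm A
  U at 11 (w=50) → Firm A
  W at 33 (w=9) → Firm B
  T at 39 (w=80) → Firm B
  S at 59 (w=70) → Firm B
  Q at 74 (w=3) → Firm B
  P at 77 (w=4) → Firm B
  R at 92 (w=40) → Firm B
Firm A captures 140; Firm B captures 206.

140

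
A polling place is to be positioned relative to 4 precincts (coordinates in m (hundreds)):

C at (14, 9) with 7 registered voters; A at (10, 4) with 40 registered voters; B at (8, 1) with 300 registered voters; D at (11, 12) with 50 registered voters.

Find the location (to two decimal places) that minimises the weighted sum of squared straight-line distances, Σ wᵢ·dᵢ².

The minimiser of Σwᵢ‖p−pᵢ‖² is the weighted centroid p* = (Σwᵢpᵢ)/(Σwᵢ).
Σwᵢ = 397.
Σwᵢxᵢ = 7·14 + 40·10 + 300·8 + 50·11 = 3448.
Σwᵢyᵢ = 7·9 + 40·4 + 300·1 + 50·12 = 1123.
x* = 3448/397 = 8.69, y* = 1123/397 = 2.83.

(8.69, 2.83)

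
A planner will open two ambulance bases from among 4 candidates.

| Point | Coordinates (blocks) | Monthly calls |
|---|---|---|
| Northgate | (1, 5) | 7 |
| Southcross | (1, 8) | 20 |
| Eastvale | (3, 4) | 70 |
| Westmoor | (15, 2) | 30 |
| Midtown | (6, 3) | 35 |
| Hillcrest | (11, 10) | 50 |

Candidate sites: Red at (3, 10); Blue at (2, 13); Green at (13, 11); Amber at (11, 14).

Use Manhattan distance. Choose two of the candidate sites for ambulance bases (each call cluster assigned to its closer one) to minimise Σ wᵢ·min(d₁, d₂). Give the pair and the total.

Evaluate every pair (each demand assigned to the nearer of the two):
  {Red, Green}: total = 1379
  {Red, Amber}: total = 1579
  {Blue, Green}: total = 1853
  {Red, Blue}: total = 1899
  {Blue, Amber}: total = 2053
  {Green, Amber}: total = 2621
Best pair: {Red, Green} with total 1379.

{Red, Green}, total 1379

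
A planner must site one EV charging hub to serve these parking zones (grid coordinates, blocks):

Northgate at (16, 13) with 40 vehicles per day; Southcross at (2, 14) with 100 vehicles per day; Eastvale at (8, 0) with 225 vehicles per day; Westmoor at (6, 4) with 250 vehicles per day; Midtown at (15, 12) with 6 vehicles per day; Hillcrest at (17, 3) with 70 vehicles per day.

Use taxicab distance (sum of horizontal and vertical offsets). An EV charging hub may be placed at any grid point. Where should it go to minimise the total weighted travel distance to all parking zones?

(6, 4)

Manhattan distance separates: Σwᵢ(|x−xᵢ|+|y−yᵢ|) = Σwᵢ|x−xᵢ| + Σwᵢ|y−yᵢ|, so x and y are optimised independently as 1-D weighted medians.
Total weight W = 691; half = 345.5.
x-coordinate, sorted with cumulative weight:
  x=2 (Southcross, w=100) cum 100
  x=6 (Westmoor, w=250) cum 350  ← median
  x=8 (Eastvale, w=225) cum 575
  x=15 (Midtown, w=6) cum 581
  x=16 (Northgate, w=40) cum 621
  x=17 (Hillcrest, w=70) cum 691
⇒ x* = 6
y-coordinate, sorted with cumulative weight:
  y=0 (Eastvale, w=225) cum 225
  y=3 (Hillcrest, w=70) cum 295
  y=4 (Westmoor, w=250) cum 545  ← median
  y=12 (Midtown, w=6) cum 551
  y=13 (Northgate, w=40) cum 591
  y=14 (Southcross, w=100) cum 691
⇒ y* = 4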